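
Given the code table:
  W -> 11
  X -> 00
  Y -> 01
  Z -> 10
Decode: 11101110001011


Decoding:
11 -> W
10 -> Z
11 -> W
10 -> Z
00 -> X
10 -> Z
11 -> W


Result: WZWZXZW


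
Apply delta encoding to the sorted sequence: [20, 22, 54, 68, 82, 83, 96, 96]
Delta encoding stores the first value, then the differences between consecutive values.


First value: 20
Deltas:
  22 - 20 = 2
  54 - 22 = 32
  68 - 54 = 14
  82 - 68 = 14
  83 - 82 = 1
  96 - 83 = 13
  96 - 96 = 0


Delta encoded: [20, 2, 32, 14, 14, 1, 13, 0]


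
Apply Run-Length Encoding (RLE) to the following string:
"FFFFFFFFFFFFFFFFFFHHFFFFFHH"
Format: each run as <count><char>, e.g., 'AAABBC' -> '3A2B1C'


Scanning runs left to right:
  i=0: run of 'F' x 18 -> '18F'
  i=18: run of 'H' x 2 -> '2H'
  i=20: run of 'F' x 5 -> '5F'
  i=25: run of 'H' x 2 -> '2H'

RLE = 18F2H5F2H


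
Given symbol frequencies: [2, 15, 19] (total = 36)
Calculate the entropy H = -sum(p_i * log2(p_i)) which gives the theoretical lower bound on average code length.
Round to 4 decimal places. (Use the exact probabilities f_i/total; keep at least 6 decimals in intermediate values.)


Per-symbol terms -p_i * log2(p_i) with p_i = f_i/36:
  p = 2/36 = 0.055556: log2(p) = -4.169925, -p*log2(p) = 0.231663
  p = 15/36 = 0.416667: log2(p) = -1.263034, -p*log2(p) = 0.526264
  p = 19/36 = 0.527778: log2(p) = -0.921997, -p*log2(p) = 0.486610
H = 0.231663 + 0.526264 + 0.486610 = 1.244537

H = 1.2445 bits/symbol


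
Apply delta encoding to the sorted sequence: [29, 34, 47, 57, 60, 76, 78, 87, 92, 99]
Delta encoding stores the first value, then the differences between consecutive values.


First value: 29
Deltas:
  34 - 29 = 5
  47 - 34 = 13
  57 - 47 = 10
  60 - 57 = 3
  76 - 60 = 16
  78 - 76 = 2
  87 - 78 = 9
  92 - 87 = 5
  99 - 92 = 7


Delta encoded: [29, 5, 13, 10, 3, 16, 2, 9, 5, 7]


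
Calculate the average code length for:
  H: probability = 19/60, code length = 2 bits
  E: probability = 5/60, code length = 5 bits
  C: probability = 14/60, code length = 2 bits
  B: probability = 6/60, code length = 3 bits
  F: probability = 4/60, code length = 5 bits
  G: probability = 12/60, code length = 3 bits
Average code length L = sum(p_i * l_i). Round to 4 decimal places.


Weighted contributions p_i * l_i:
  H: (19/60) * 2 = 38/60
  E: (5/60) * 5 = 25/60
  C: (14/60) * 2 = 28/60
  B: (6/60) * 3 = 18/60
  F: (4/60) * 5 = 20/60
  G: (12/60) * 3 = 36/60
Sum = (38 + 25 + 28 + 18 + 20 + 36)/60 = 165/60

L = 165/60 = 2.7500 bits/symbol


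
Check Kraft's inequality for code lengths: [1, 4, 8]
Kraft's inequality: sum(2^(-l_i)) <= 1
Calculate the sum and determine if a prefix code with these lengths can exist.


Sum = 2^(-1) + 2^(-4) + 2^(-8)
    = 0.5 + 0.0625 + 0.00390625
    = 145/256 = 0.56640625
Since 0.56640625 <= 1, Kraft's inequality IS satisfied.
A prefix code with these lengths CAN exist.

Kraft sum = 0.56640625. Satisfied.


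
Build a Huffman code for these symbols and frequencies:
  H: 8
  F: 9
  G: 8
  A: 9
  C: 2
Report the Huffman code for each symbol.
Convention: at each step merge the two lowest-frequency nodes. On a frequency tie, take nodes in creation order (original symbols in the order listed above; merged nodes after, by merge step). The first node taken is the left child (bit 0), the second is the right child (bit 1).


Huffman tree construction:
Step 1: Merge C(2) + H(8) = 10
Step 2: Merge G(8) + F(9) = 17
Step 3: Merge A(9) + (C+H)(10) = 19
Step 4: Merge (G+F)(17) + (A+(C+H))(19) = 36
Read each symbol's code off the tree from the root (left child = 0, right child = 1).

Codes:
  H: 111 (length 3)
  F: 01 (length 2)
  G: 00 (length 2)
  A: 10 (length 2)
  C: 110 (length 3)
Average code length: 82/36 = 2.2778 bits/symbol


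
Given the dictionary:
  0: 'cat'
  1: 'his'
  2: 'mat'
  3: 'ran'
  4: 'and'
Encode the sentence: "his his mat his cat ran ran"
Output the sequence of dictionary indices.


Look up each word in the dictionary:
  'his' -> 1
  'his' -> 1
  'mat' -> 2
  'his' -> 1
  'cat' -> 0
  'ran' -> 3
  'ran' -> 3

Encoded: [1, 1, 2, 1, 0, 3, 3]


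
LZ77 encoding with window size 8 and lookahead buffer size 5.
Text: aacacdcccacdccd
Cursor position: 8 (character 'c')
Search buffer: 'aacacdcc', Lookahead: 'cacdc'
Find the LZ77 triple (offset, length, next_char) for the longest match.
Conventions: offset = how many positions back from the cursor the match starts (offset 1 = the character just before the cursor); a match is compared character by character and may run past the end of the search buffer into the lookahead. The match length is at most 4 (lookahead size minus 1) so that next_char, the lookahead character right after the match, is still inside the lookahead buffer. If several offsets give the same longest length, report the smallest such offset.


Try each offset into the search buffer:
  offset=1 (pos 7, char 'c'): match length 1
  offset=2 (pos 6, char 'c'): match length 1
  offset=3 (pos 5, char 'd'): match length 0
  offset=4 (pos 4, char 'c'): match length 1
  offset=5 (pos 3, char 'a'): match length 0
  offset=6 (pos 2, char 'c'): match length 4
  offset=7 (pos 1, char 'a'): match length 0
  offset=8 (pos 0, char 'a'): match length 0
Longest match has length 4 at offset 6.
next_char = character at position 8 + 4 = 12 -> 'c'

Best match: offset=6, length=4 (matching 'cacd' starting at position 2)
LZ77 triple: (6, 4, 'c')


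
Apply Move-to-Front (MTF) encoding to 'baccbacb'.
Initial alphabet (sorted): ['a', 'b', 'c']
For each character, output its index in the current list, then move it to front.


MTF encoding:
'b': index 1 in ['a', 'b', 'c'] -> ['b', 'a', 'c']
'a': index 1 in ['b', 'a', 'c'] -> ['a', 'b', 'c']
'c': index 2 in ['a', 'b', 'c'] -> ['c', 'a', 'b']
'c': index 0 in ['c', 'a', 'b'] -> ['c', 'a', 'b']
'b': index 2 in ['c', 'a', 'b'] -> ['b', 'c', 'a']
'a': index 2 in ['b', 'c', 'a'] -> ['a', 'b', 'c']
'c': index 2 in ['a', 'b', 'c'] -> ['c', 'a', 'b']
'b': index 2 in ['c', 'a', 'b'] -> ['b', 'c', 'a']


Output: [1, 1, 2, 0, 2, 2, 2, 2]


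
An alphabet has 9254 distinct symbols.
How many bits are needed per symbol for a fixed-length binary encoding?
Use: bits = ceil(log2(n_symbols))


log2(9254) = 13.1759
Bracket: 2^13 = 8192 < 9254 <= 2^14 = 16384
So ceil(log2(9254)) = 14

bits = ceil(log2(9254)) = ceil(13.1759) = 14 bits


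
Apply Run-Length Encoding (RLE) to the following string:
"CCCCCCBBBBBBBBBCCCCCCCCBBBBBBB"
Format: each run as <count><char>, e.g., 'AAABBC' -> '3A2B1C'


Scanning runs left to right:
  i=0: run of 'C' x 6 -> '6C'
  i=6: run of 'B' x 9 -> '9B'
  i=15: run of 'C' x 8 -> '8C'
  i=23: run of 'B' x 7 -> '7B'

RLE = 6C9B8C7B


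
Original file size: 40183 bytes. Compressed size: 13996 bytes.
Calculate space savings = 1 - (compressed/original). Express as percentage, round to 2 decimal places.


ratio = compressed/original = 13996/40183 = 0.348306
savings = 1 - ratio = 1 - 0.348306 = 0.651694
as a percentage: 0.651694 * 100 = 65.17%

Space savings = 1 - 13996/40183 = 65.17%


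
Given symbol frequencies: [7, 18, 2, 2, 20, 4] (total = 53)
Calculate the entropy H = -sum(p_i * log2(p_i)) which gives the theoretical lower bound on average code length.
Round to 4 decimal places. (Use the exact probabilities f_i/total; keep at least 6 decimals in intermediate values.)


Per-symbol terms -p_i * log2(p_i) with p_i = f_i/53:
  p = 7/53 = 0.132075: log2(p) = -2.920566, -p*log2(p) = 0.385735
  p = 18/53 = 0.339623: log2(p) = -1.557995, -p*log2(p) = 0.529131
  p = 2/53 = 0.037736: log2(p) = -4.727920, -p*log2(p) = 0.178412
  p = 2/53 = 0.037736: log2(p) = -4.727920, -p*log2(p) = 0.178412
  p = 20/53 = 0.377358: log2(p) = -1.405992, -p*log2(p) = 0.530563
  p = 4/53 = 0.075472: log2(p) = -3.727920, -p*log2(p) = 0.281352
H = 0.385735 + 0.529131 + 0.178412 + 0.178412 + 0.530563 + 0.281352 = 2.083605

H = 2.0836 bits/symbol


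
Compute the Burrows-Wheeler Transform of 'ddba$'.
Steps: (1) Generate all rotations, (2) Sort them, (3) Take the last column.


Rotations (sorted):
  0: $ddba -> last char: a
  1: a$ddb -> last char: b
  2: ba$dd -> last char: d
  3: dba$d -> last char: d
  4: ddba$ -> last char: $


BWT = abdd$


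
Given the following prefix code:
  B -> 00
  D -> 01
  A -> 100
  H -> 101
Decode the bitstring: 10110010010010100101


Decoding step by step:
Bits 101 -> H
Bits 100 -> A
Bits 100 -> A
Bits 100 -> A
Bits 101 -> H
Bits 00 -> B
Bits 101 -> H


Decoded message: HAAAHBH


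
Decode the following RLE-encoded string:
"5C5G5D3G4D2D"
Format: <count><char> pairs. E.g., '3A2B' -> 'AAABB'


Expanding each <count><char> pair:
  5C -> 'CCCCC'
  5G -> 'GGGGG'
  5D -> 'DDDDD'
  3G -> 'GGG'
  4D -> 'DDDD'
  2D -> 'DD'

Decoded = CCCCCGGGGGDDDDDGGGDDDDDD


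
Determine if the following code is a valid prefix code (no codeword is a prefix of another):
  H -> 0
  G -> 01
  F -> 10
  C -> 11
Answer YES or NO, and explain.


Checking each pair (does one codeword prefix another?):
  H='0' vs G='01': prefix -- VIOLATION

NO -- this is NOT a valid prefix code. H (0) is a prefix of G (01).


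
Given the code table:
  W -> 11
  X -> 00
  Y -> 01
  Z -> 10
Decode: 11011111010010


Decoding:
11 -> W
01 -> Y
11 -> W
11 -> W
01 -> Y
00 -> X
10 -> Z


Result: WYWWYXZ


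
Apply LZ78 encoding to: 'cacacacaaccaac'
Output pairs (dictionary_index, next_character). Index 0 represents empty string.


LZ78 encoding steps:
Dictionary: {0: ''}
Step 1: w='' (idx 0), next='c' -> output (0, 'c'), add 'c' as idx 1
Step 2: w='' (idx 0), next='a' -> output (0, 'a'), add 'a' as idx 2
Step 3: w='c' (idx 1), next='a' -> output (1, 'a'), add 'ca' as idx 3
Step 4: w='ca' (idx 3), next='c' -> output (3, 'c'), add 'cac' as idx 4
Step 5: w='a' (idx 2), next='a' -> output (2, 'a'), add 'aa' as idx 5
Step 6: w='c' (idx 1), next='c' -> output (1, 'c'), add 'cc' as idx 6
Step 7: w='aa' (idx 5), next='c' -> output (5, 'c'), add 'aac' as idx 7


Encoded: [(0, 'c'), (0, 'a'), (1, 'a'), (3, 'c'), (2, 'a'), (1, 'c'), (5, 'c')]


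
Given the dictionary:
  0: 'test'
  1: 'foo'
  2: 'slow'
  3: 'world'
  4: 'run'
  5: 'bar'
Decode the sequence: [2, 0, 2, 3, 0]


Look up each index in the dictionary:
  2 -> 'slow'
  0 -> 'test'
  2 -> 'slow'
  3 -> 'world'
  0 -> 'test'

Decoded: "slow test slow world test"


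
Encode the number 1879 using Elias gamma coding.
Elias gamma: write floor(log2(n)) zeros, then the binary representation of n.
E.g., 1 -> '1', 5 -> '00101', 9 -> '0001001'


num_bits = floor(log2(1879)) + 1 = 11
leading_zeros = num_bits - 1 = 10
binary(1879) = 11101010111

Elias gamma(1879) = '0000000000' + '11101010111' = 000000000011101010111 (21 bits)


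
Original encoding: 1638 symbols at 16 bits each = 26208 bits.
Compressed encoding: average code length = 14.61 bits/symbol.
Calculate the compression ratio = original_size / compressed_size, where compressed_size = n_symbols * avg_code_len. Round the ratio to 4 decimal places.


original_size = n_symbols * orig_bits = 1638 * 16 = 26208 bits
compressed_size = n_symbols * avg_code_len = 1638 * 14.61 = 23931.18 bits
ratio = original_size / compressed_size = 26208 / 23931.18 = 1.0951

Compression ratio = 1.0951


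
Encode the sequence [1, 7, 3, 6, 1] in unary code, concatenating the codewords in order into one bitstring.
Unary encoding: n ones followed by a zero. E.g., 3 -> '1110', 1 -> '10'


Encode each number as n ones followed by a terminating 0:
  1 -> 10 (2 bits)
  7 -> 11111110 (8 bits)
  3 -> 1110 (4 bits)
  6 -> 1111110 (7 bits)
  1 -> 10 (2 bits)
Total length = 2 + 8 + 4 + 7 + 2 = 23 bits.

Unary([1, 7, 3, 6, 1]) = 10111111101110111111010 (23 bits)


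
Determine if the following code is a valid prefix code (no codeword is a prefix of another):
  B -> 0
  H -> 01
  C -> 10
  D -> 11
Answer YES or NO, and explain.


Checking each pair (does one codeword prefix another?):
  B='0' vs H='01': prefix -- VIOLATION

NO -- this is NOT a valid prefix code. B (0) is a prefix of H (01).


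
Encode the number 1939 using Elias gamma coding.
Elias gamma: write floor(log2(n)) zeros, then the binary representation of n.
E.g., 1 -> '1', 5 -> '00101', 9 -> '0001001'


num_bits = floor(log2(1939)) + 1 = 11
leading_zeros = num_bits - 1 = 10
binary(1939) = 11110010011

Elias gamma(1939) = '0000000000' + '11110010011' = 000000000011110010011 (21 bits)


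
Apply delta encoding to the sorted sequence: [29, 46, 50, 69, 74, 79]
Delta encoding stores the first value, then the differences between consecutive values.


First value: 29
Deltas:
  46 - 29 = 17
  50 - 46 = 4
  69 - 50 = 19
  74 - 69 = 5
  79 - 74 = 5


Delta encoded: [29, 17, 4, 19, 5, 5]


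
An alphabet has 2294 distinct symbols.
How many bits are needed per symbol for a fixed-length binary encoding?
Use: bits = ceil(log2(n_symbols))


log2(2294) = 11.1636
Bracket: 2^11 = 2048 < 2294 <= 2^12 = 4096
So ceil(log2(2294)) = 12

bits = ceil(log2(2294)) = ceil(11.1636) = 12 bits


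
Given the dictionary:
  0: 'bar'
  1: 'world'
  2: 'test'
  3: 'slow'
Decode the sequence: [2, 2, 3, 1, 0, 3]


Look up each index in the dictionary:
  2 -> 'test'
  2 -> 'test'
  3 -> 'slow'
  1 -> 'world'
  0 -> 'bar'
  3 -> 'slow'

Decoded: "test test slow world bar slow"


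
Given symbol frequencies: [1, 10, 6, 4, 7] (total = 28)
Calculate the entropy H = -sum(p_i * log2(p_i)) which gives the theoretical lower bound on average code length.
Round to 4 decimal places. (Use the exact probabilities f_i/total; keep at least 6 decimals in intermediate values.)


Per-symbol terms -p_i * log2(p_i) with p_i = f_i/28:
  p = 1/28 = 0.035714: log2(p) = -4.807355, -p*log2(p) = 0.171691
  p = 10/28 = 0.357143: log2(p) = -1.485427, -p*log2(p) = 0.530510
  p = 6/28 = 0.214286: log2(p) = -2.222392, -p*log2(p) = 0.476227
  p = 4/28 = 0.142857: log2(p) = -2.807355, -p*log2(p) = 0.401051
  p = 7/28 = 0.250000: log2(p) = -2.000000, -p*log2(p) = 0.500000
H = 0.171691 + 0.530510 + 0.476227 + 0.401051 + 0.500000 = 2.079479

H = 2.0795 bits/symbol


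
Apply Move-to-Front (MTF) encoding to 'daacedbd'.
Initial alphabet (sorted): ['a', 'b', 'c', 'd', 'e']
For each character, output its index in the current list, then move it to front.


MTF encoding:
'd': index 3 in ['a', 'b', 'c', 'd', 'e'] -> ['d', 'a', 'b', 'c', 'e']
'a': index 1 in ['d', 'a', 'b', 'c', 'e'] -> ['a', 'd', 'b', 'c', 'e']
'a': index 0 in ['a', 'd', 'b', 'c', 'e'] -> ['a', 'd', 'b', 'c', 'e']
'c': index 3 in ['a', 'd', 'b', 'c', 'e'] -> ['c', 'a', 'd', 'b', 'e']
'e': index 4 in ['c', 'a', 'd', 'b', 'e'] -> ['e', 'c', 'a', 'd', 'b']
'd': index 3 in ['e', 'c', 'a', 'd', 'b'] -> ['d', 'e', 'c', 'a', 'b']
'b': index 4 in ['d', 'e', 'c', 'a', 'b'] -> ['b', 'd', 'e', 'c', 'a']
'd': index 1 in ['b', 'd', 'e', 'c', 'a'] -> ['d', 'b', 'e', 'c', 'a']


Output: [3, 1, 0, 3, 4, 3, 4, 1]


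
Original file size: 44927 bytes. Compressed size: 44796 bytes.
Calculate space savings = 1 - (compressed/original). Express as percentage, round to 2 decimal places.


ratio = compressed/original = 44796/44927 = 0.997084
savings = 1 - ratio = 1 - 0.997084 = 0.002916
as a percentage: 0.002916 * 100 = 0.29%

Space savings = 1 - 44796/44927 = 0.29%


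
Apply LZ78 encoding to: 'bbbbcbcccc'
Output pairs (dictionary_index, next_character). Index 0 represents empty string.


LZ78 encoding steps:
Dictionary: {0: ''}
Step 1: w='' (idx 0), next='b' -> output (0, 'b'), add 'b' as idx 1
Step 2: w='b' (idx 1), next='b' -> output (1, 'b'), add 'bb' as idx 2
Step 3: w='b' (idx 1), next='c' -> output (1, 'c'), add 'bc' as idx 3
Step 4: w='bc' (idx 3), next='c' -> output (3, 'c'), add 'bcc' as idx 4
Step 5: w='' (idx 0), next='c' -> output (0, 'c'), add 'c' as idx 5
Step 6: w='c' (idx 5), end of input -> output (5, '')


Encoded: [(0, 'b'), (1, 'b'), (1, 'c'), (3, 'c'), (0, 'c'), (5, '')]


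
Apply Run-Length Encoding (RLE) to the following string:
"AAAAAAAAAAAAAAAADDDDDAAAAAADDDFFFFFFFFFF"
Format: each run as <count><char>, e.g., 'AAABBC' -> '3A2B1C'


Scanning runs left to right:
  i=0: run of 'A' x 16 -> '16A'
  i=16: run of 'D' x 5 -> '5D'
  i=21: run of 'A' x 6 -> '6A'
  i=27: run of 'D' x 3 -> '3D'
  i=30: run of 'F' x 10 -> '10F'

RLE = 16A5D6A3D10F


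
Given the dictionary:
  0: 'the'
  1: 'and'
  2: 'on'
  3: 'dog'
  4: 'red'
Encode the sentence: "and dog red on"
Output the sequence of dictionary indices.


Look up each word in the dictionary:
  'and' -> 1
  'dog' -> 3
  'red' -> 4
  'on' -> 2

Encoded: [1, 3, 4, 2]


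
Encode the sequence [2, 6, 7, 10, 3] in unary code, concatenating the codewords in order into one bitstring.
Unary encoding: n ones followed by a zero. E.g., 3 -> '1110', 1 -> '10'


Encode each number as n ones followed by a terminating 0:
  2 -> 110 (3 bits)
  6 -> 1111110 (7 bits)
  7 -> 11111110 (8 bits)
  10 -> 11111111110 (11 bits)
  3 -> 1110 (4 bits)
Total length = 3 + 7 + 8 + 11 + 4 = 33 bits.

Unary([2, 6, 7, 10, 3]) = 110111111011111110111111111101110 (33 bits)


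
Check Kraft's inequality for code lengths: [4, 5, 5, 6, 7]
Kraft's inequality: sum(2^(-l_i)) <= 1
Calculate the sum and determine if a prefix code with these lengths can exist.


Sum = 2^(-4) + 2^(-5) + 2^(-5) + 2^(-6) + 2^(-7)
    = 0.0625 + 0.03125 + 0.03125 + 0.015625 + 0.0078125
    = 19/128 = 0.1484375
Since 0.1484375 <= 1, Kraft's inequality IS satisfied.
A prefix code with these lengths CAN exist.

Kraft sum = 0.1484375. Satisfied.


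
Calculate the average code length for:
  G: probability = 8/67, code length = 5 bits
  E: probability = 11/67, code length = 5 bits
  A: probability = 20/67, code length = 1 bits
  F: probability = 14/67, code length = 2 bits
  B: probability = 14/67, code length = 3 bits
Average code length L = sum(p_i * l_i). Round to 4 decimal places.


Weighted contributions p_i * l_i:
  G: (8/67) * 5 = 40/67
  E: (11/67) * 5 = 55/67
  A: (20/67) * 1 = 20/67
  F: (14/67) * 2 = 28/67
  B: (14/67) * 3 = 42/67
Sum = (40 + 55 + 20 + 28 + 42)/67 = 185/67

L = 185/67 = 2.7612 bits/symbol


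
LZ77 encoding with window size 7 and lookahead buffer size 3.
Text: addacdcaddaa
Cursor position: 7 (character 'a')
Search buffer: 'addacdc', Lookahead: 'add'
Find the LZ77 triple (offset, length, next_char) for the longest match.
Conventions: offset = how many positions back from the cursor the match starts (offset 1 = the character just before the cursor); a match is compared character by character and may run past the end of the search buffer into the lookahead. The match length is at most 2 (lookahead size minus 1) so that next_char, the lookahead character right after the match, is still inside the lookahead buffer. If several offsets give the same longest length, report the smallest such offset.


Try each offset into the search buffer:
  offset=1 (pos 6, char 'c'): match length 0
  offset=2 (pos 5, char 'd'): match length 0
  offset=3 (pos 4, char 'c'): match length 0
  offset=4 (pos 3, char 'a'): match length 1
  offset=5 (pos 2, char 'd'): match length 0
  offset=6 (pos 1, char 'd'): match length 0
  offset=7 (pos 0, char 'a'): match length 2
Longest match has length 2 at offset 7.
next_char = character at position 7 + 2 = 9 -> 'd'

Best match: offset=7, length=2 (matching 'ad' starting at position 0)
LZ77 triple: (7, 2, 'd')


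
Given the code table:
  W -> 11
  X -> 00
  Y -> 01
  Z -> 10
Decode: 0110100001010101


Decoding:
01 -> Y
10 -> Z
10 -> Z
00 -> X
01 -> Y
01 -> Y
01 -> Y
01 -> Y


Result: YZZXYYYY


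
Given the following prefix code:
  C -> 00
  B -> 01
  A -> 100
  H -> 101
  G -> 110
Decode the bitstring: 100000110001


Decoding step by step:
Bits 100 -> A
Bits 00 -> C
Bits 01 -> B
Bits 100 -> A
Bits 01 -> B


Decoded message: ACBAB


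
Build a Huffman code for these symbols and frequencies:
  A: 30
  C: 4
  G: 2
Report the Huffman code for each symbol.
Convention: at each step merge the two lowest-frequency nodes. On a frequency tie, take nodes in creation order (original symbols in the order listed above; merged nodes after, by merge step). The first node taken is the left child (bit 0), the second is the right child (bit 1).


Huffman tree construction:
Step 1: Merge G(2) + C(4) = 6
Step 2: Merge (G+C)(6) + A(30) = 36
Read each symbol's code off the tree from the root (left child = 0, right child = 1).

Codes:
  A: 1 (length 1)
  C: 01 (length 2)
  G: 00 (length 2)
Average code length: 42/36 = 1.1667 bits/symbol


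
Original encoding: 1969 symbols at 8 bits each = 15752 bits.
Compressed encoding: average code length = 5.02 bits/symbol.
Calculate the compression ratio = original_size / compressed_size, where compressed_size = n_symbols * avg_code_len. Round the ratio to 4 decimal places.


original_size = n_symbols * orig_bits = 1969 * 8 = 15752 bits
compressed_size = n_symbols * avg_code_len = 1969 * 5.02 = 9884.38 bits
ratio = original_size / compressed_size = 15752 / 9884.38 = 1.5936

Compression ratio = 1.5936


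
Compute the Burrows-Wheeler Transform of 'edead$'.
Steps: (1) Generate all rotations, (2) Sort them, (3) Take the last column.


Rotations (sorted):
  0: $edead -> last char: d
  1: ad$ede -> last char: e
  2: d$edea -> last char: a
  3: dead$e -> last char: e
  4: ead$ed -> last char: d
  5: edead$ -> last char: $


BWT = deaed$


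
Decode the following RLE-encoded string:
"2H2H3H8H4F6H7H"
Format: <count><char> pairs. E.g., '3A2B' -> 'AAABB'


Expanding each <count><char> pair:
  2H -> 'HH'
  2H -> 'HH'
  3H -> 'HHH'
  8H -> 'HHHHHHHH'
  4F -> 'FFFF'
  6H -> 'HHHHHH'
  7H -> 'HHHHHHH'

Decoded = HHHHHHHHHHHHHHHFFFFHHHHHHHHHHHHH


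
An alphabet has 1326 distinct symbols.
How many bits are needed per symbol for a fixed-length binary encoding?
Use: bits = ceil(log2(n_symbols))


log2(1326) = 10.3729
Bracket: 2^10 = 1024 < 1326 <= 2^11 = 2048
So ceil(log2(1326)) = 11

bits = ceil(log2(1326)) = ceil(10.3729) = 11 bits


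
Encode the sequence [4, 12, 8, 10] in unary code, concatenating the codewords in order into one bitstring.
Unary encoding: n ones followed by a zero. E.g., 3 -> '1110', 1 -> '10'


Encode each number as n ones followed by a terminating 0:
  4 -> 11110 (5 bits)
  12 -> 1111111111110 (13 bits)
  8 -> 111111110 (9 bits)
  10 -> 11111111110 (11 bits)
Total length = 5 + 13 + 9 + 11 = 38 bits.

Unary([4, 12, 8, 10]) = 11110111111111111011111111011111111110 (38 bits)


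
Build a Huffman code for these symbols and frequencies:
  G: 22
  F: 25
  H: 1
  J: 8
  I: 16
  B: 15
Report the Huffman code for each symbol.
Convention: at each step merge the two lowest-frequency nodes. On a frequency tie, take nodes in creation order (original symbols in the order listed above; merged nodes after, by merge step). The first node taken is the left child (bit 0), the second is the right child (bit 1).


Huffman tree construction:
Step 1: Merge H(1) + J(8) = 9
Step 2: Merge (H+J)(9) + B(15) = 24
Step 3: Merge I(16) + G(22) = 38
Step 4: Merge ((H+J)+B)(24) + F(25) = 49
Step 5: Merge (I+G)(38) + (((H+J)+B)+F)(49) = 87
Read each symbol's code off the tree from the root (left child = 0, right child = 1).

Codes:
  G: 01 (length 2)
  F: 11 (length 2)
  H: 1000 (length 4)
  J: 1001 (length 4)
  I: 00 (length 2)
  B: 101 (length 3)
Average code length: 207/87 = 2.3793 bits/symbol


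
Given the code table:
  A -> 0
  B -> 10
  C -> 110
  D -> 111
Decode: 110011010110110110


Decoding:
110 -> C
0 -> A
110 -> C
10 -> B
110 -> C
110 -> C
110 -> C


Result: CACBCCC


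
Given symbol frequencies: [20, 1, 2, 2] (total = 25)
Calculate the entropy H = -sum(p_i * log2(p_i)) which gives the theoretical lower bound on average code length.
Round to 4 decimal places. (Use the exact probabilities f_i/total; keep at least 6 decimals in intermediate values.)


Per-symbol terms -p_i * log2(p_i) with p_i = f_i/25:
  p = 20/25 = 0.800000: log2(p) = -0.321928, -p*log2(p) = 0.257542
  p = 1/25 = 0.040000: log2(p) = -4.643856, -p*log2(p) = 0.185754
  p = 2/25 = 0.080000: log2(p) = -3.643856, -p*log2(p) = 0.291508
  p = 2/25 = 0.080000: log2(p) = -3.643856, -p*log2(p) = 0.291508
H = 0.257542 + 0.185754 + 0.291508 + 0.291508 = 1.026312

H = 1.0263 bits/symbol


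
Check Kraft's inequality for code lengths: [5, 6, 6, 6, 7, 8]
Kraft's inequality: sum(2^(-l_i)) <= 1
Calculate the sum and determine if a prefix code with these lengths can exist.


Sum = 2^(-5) + 2^(-6) + 2^(-6) + 2^(-6) + 2^(-7) + 2^(-8)
    = 0.03125 + 0.015625 + 0.015625 + 0.015625 + 0.0078125 + 0.00390625
    = 23/256 = 0.08984375
Since 0.08984375 <= 1, Kraft's inequality IS satisfied.
A prefix code with these lengths CAN exist.

Kraft sum = 0.08984375. Satisfied.


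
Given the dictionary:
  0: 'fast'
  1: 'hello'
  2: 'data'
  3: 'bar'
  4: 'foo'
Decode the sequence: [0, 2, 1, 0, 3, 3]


Look up each index in the dictionary:
  0 -> 'fast'
  2 -> 'data'
  1 -> 'hello'
  0 -> 'fast'
  3 -> 'bar'
  3 -> 'bar'

Decoded: "fast data hello fast bar bar"


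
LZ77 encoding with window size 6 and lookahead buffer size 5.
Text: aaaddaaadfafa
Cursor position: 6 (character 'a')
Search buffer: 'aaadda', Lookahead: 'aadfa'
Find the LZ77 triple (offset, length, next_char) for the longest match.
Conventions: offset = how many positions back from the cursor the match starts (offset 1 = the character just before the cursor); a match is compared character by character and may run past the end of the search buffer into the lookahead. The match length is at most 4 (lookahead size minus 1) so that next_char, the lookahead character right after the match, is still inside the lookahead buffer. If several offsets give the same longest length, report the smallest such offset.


Try each offset into the search buffer:
  offset=1 (pos 5, char 'a'): match length 2
  offset=2 (pos 4, char 'd'): match length 0
  offset=3 (pos 3, char 'd'): match length 0
  offset=4 (pos 2, char 'a'): match length 1
  offset=5 (pos 1, char 'a'): match length 3
  offset=6 (pos 0, char 'a'): match length 2
Longest match has length 3 at offset 5.
next_char = character at position 6 + 3 = 9 -> 'f'

Best match: offset=5, length=3 (matching 'aad' starting at position 1)
LZ77 triple: (5, 3, 'f')


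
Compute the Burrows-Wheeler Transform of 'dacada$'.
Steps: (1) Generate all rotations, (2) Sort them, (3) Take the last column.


Rotations (sorted):
  0: $dacada -> last char: a
  1: a$dacad -> last char: d
  2: acada$d -> last char: d
  3: ada$dac -> last char: c
  4: cada$da -> last char: a
  5: da$daca -> last char: a
  6: dacada$ -> last char: $


BWT = addcaa$


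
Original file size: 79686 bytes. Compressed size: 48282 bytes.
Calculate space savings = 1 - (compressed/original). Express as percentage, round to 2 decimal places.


ratio = compressed/original = 48282/79686 = 0.605903
savings = 1 - ratio = 1 - 0.605903 = 0.394097
as a percentage: 0.394097 * 100 = 39.41%

Space savings = 1 - 48282/79686 = 39.41%


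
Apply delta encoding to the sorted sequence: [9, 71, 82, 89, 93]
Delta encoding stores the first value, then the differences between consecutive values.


First value: 9
Deltas:
  71 - 9 = 62
  82 - 71 = 11
  89 - 82 = 7
  93 - 89 = 4


Delta encoded: [9, 62, 11, 7, 4]


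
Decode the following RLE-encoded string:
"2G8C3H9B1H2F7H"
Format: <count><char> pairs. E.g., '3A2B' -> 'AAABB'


Expanding each <count><char> pair:
  2G -> 'GG'
  8C -> 'CCCCCCCC'
  3H -> 'HHH'
  9B -> 'BBBBBBBBB'
  1H -> 'H'
  2F -> 'FF'
  7H -> 'HHHHHHH'

Decoded = GGCCCCCCCCHHHBBBBBBBBBHFFHHHHHHH


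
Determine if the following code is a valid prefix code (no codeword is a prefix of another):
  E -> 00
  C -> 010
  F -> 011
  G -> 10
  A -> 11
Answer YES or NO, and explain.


Checking each pair (does one codeword prefix another?):
  E='00' vs C='010': no prefix
  E='00' vs F='011': no prefix
  E='00' vs G='10': no prefix
  E='00' vs A='11': no prefix
  C='010' vs E='00': no prefix
  C='010' vs F='011': no prefix
  C='010' vs G='10': no prefix
  C='010' vs A='11': no prefix
  F='011' vs E='00': no prefix
  F='011' vs C='010': no prefix
  F='011' vs G='10': no prefix
  F='011' vs A='11': no prefix
  G='10' vs E='00': no prefix
  G='10' vs C='010': no prefix
  G='10' vs F='011': no prefix
  G='10' vs A='11': no prefix
  A='11' vs E='00': no prefix
  A='11' vs C='010': no prefix
  A='11' vs F='011': no prefix
  A='11' vs G='10': no prefix
No violation found over all pairs.

YES -- this is a valid prefix code. No codeword is a prefix of any other codeword.


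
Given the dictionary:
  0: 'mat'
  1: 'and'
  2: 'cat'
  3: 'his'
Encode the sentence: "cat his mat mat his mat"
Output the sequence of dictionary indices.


Look up each word in the dictionary:
  'cat' -> 2
  'his' -> 3
  'mat' -> 0
  'mat' -> 0
  'his' -> 3
  'mat' -> 0

Encoded: [2, 3, 0, 0, 3, 0]


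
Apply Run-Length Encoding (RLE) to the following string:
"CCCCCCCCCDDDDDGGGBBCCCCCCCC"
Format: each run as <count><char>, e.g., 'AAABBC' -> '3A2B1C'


Scanning runs left to right:
  i=0: run of 'C' x 9 -> '9C'
  i=9: run of 'D' x 5 -> '5D'
  i=14: run of 'G' x 3 -> '3G'
  i=17: run of 'B' x 2 -> '2B'
  i=19: run of 'C' x 8 -> '8C'

RLE = 9C5D3G2B8C


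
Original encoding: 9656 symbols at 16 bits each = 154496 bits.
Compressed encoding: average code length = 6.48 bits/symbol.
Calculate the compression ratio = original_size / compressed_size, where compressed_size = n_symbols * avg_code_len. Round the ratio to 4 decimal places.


original_size = n_symbols * orig_bits = 9656 * 16 = 154496 bits
compressed_size = n_symbols * avg_code_len = 9656 * 6.48 = 62570.88 bits
ratio = original_size / compressed_size = 154496 / 62570.88 = 2.4691

Compression ratio = 2.4691


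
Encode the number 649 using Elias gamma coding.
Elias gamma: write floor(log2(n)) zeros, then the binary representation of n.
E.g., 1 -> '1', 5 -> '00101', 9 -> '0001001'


num_bits = floor(log2(649)) + 1 = 10
leading_zeros = num_bits - 1 = 9
binary(649) = 1010001001

Elias gamma(649) = '000000000' + '1010001001' = 0000000001010001001 (19 bits)


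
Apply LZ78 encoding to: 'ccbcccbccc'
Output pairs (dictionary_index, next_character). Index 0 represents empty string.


LZ78 encoding steps:
Dictionary: {0: ''}
Step 1: w='' (idx 0), next='c' -> output (0, 'c'), add 'c' as idx 1
Step 2: w='c' (idx 1), next='b' -> output (1, 'b'), add 'cb' as idx 2
Step 3: w='c' (idx 1), next='c' -> output (1, 'c'), add 'cc' as idx 3
Step 4: w='cb' (idx 2), next='c' -> output (2, 'c'), add 'cbc' as idx 4
Step 5: w='cc' (idx 3), end of input -> output (3, '')


Encoded: [(0, 'c'), (1, 'b'), (1, 'c'), (2, 'c'), (3, '')]


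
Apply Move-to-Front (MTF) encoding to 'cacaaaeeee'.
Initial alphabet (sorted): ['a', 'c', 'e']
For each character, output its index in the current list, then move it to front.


MTF encoding:
'c': index 1 in ['a', 'c', 'e'] -> ['c', 'a', 'e']
'a': index 1 in ['c', 'a', 'e'] -> ['a', 'c', 'e']
'c': index 1 in ['a', 'c', 'e'] -> ['c', 'a', 'e']
'a': index 1 in ['c', 'a', 'e'] -> ['a', 'c', 'e']
'a': index 0 in ['a', 'c', 'e'] -> ['a', 'c', 'e']
'a': index 0 in ['a', 'c', 'e'] -> ['a', 'c', 'e']
'e': index 2 in ['a', 'c', 'e'] -> ['e', 'a', 'c']
'e': index 0 in ['e', 'a', 'c'] -> ['e', 'a', 'c']
'e': index 0 in ['e', 'a', 'c'] -> ['e', 'a', 'c']
'e': index 0 in ['e', 'a', 'c'] -> ['e', 'a', 'c']


Output: [1, 1, 1, 1, 0, 0, 2, 0, 0, 0]


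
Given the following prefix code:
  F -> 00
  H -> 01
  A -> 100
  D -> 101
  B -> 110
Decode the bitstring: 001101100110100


Decoding step by step:
Bits 00 -> F
Bits 110 -> B
Bits 110 -> B
Bits 01 -> H
Bits 101 -> D
Bits 00 -> F


Decoded message: FBBHDF


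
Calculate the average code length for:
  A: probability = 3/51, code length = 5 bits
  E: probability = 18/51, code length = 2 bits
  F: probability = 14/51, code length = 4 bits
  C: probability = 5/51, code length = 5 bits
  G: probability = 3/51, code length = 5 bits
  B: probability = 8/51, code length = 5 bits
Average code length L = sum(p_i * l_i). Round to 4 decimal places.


Weighted contributions p_i * l_i:
  A: (3/51) * 5 = 15/51
  E: (18/51) * 2 = 36/51
  F: (14/51) * 4 = 56/51
  C: (5/51) * 5 = 25/51
  G: (3/51) * 5 = 15/51
  B: (8/51) * 5 = 40/51
Sum = (15 + 36 + 56 + 25 + 15 + 40)/51 = 187/51

L = 187/51 = 3.6667 bits/symbol


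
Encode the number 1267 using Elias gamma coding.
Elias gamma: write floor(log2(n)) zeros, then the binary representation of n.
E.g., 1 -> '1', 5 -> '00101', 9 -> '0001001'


num_bits = floor(log2(1267)) + 1 = 11
leading_zeros = num_bits - 1 = 10
binary(1267) = 10011110011

Elias gamma(1267) = '0000000000' + '10011110011' = 000000000010011110011 (21 bits)


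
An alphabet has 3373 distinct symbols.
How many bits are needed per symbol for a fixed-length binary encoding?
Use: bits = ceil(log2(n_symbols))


log2(3373) = 11.7198
Bracket: 2^11 = 2048 < 3373 <= 2^12 = 4096
So ceil(log2(3373)) = 12

bits = ceil(log2(3373)) = ceil(11.7198) = 12 bits


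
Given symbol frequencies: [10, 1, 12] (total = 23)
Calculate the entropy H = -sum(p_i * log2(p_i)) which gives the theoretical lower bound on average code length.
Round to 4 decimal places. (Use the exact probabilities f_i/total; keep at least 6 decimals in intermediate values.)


Per-symbol terms -p_i * log2(p_i) with p_i = f_i/23:
  p = 10/23 = 0.434783: log2(p) = -1.201634, -p*log2(p) = 0.522450
  p = 1/23 = 0.043478: log2(p) = -4.523562, -p*log2(p) = 0.196677
  p = 12/23 = 0.521739: log2(p) = -0.938599, -p*log2(p) = 0.489704
H = 0.522450 + 0.196677 + 0.489704 = 1.208831

H = 1.2088 bits/symbol


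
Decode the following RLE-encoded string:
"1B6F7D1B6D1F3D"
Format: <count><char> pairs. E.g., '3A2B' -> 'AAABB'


Expanding each <count><char> pair:
  1B -> 'B'
  6F -> 'FFFFFF'
  7D -> 'DDDDDDD'
  1B -> 'B'
  6D -> 'DDDDDD'
  1F -> 'F'
  3D -> 'DDD'

Decoded = BFFFFFFDDDDDDDBDDDDDDFDDD


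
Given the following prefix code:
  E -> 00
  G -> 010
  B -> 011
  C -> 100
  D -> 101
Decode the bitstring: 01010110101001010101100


Decoding step by step:
Bits 010 -> G
Bits 101 -> D
Bits 101 -> D
Bits 010 -> G
Bits 010 -> G
Bits 101 -> D
Bits 011 -> B
Bits 00 -> E


Decoded message: GDDGGDBE


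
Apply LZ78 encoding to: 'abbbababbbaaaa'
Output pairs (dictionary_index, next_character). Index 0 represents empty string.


LZ78 encoding steps:
Dictionary: {0: ''}
Step 1: w='' (idx 0), next='a' -> output (0, 'a'), add 'a' as idx 1
Step 2: w='' (idx 0), next='b' -> output (0, 'b'), add 'b' as idx 2
Step 3: w='b' (idx 2), next='b' -> output (2, 'b'), add 'bb' as idx 3
Step 4: w='a' (idx 1), next='b' -> output (1, 'b'), add 'ab' as idx 4
Step 5: w='ab' (idx 4), next='b' -> output (4, 'b'), add 'abb' as idx 5
Step 6: w='b' (idx 2), next='a' -> output (2, 'a'), add 'ba' as idx 6
Step 7: w='a' (idx 1), next='a' -> output (1, 'a'), add 'aa' as idx 7
Step 8: w='a' (idx 1), end of input -> output (1, '')


Encoded: [(0, 'a'), (0, 'b'), (2, 'b'), (1, 'b'), (4, 'b'), (2, 'a'), (1, 'a'), (1, '')]


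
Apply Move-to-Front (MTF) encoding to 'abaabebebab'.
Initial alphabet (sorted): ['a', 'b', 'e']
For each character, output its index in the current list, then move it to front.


MTF encoding:
'a': index 0 in ['a', 'b', 'e'] -> ['a', 'b', 'e']
'b': index 1 in ['a', 'b', 'e'] -> ['b', 'a', 'e']
'a': index 1 in ['b', 'a', 'e'] -> ['a', 'b', 'e']
'a': index 0 in ['a', 'b', 'e'] -> ['a', 'b', 'e']
'b': index 1 in ['a', 'b', 'e'] -> ['b', 'a', 'e']
'e': index 2 in ['b', 'a', 'e'] -> ['e', 'b', 'a']
'b': index 1 in ['e', 'b', 'a'] -> ['b', 'e', 'a']
'e': index 1 in ['b', 'e', 'a'] -> ['e', 'b', 'a']
'b': index 1 in ['e', 'b', 'a'] -> ['b', 'e', 'a']
'a': index 2 in ['b', 'e', 'a'] -> ['a', 'b', 'e']
'b': index 1 in ['a', 'b', 'e'] -> ['b', 'a', 'e']


Output: [0, 1, 1, 0, 1, 2, 1, 1, 1, 2, 1]


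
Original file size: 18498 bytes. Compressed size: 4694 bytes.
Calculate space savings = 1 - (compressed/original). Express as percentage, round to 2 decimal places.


ratio = compressed/original = 4694/18498 = 0.253757
savings = 1 - ratio = 1 - 0.253757 = 0.746243
as a percentage: 0.746243 * 100 = 74.62%

Space savings = 1 - 4694/18498 = 74.62%


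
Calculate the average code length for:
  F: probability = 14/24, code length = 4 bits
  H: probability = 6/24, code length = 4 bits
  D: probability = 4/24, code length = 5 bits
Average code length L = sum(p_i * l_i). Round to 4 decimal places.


Weighted contributions p_i * l_i:
  F: (14/24) * 4 = 56/24
  H: (6/24) * 4 = 24/24
  D: (4/24) * 5 = 20/24
Sum = (56 + 24 + 20)/24 = 100/24

L = 100/24 = 4.1667 bits/symbol


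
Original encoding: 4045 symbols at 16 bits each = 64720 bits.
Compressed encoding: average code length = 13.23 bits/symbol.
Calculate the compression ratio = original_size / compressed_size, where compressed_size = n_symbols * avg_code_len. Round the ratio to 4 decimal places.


original_size = n_symbols * orig_bits = 4045 * 16 = 64720 bits
compressed_size = n_symbols * avg_code_len = 4045 * 13.23 = 53515.35 bits
ratio = original_size / compressed_size = 64720 / 53515.35 = 1.2094

Compression ratio = 1.2094


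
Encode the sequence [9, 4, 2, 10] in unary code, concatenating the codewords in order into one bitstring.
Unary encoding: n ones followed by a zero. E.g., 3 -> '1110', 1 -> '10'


Encode each number as n ones followed by a terminating 0:
  9 -> 1111111110 (10 bits)
  4 -> 11110 (5 bits)
  2 -> 110 (3 bits)
  10 -> 11111111110 (11 bits)
Total length = 10 + 5 + 3 + 11 = 29 bits.

Unary([9, 4, 2, 10]) = 11111111101111011011111111110 (29 bits)


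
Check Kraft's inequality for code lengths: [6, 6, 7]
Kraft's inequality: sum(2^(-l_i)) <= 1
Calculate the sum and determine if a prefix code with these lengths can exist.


Sum = 2^(-6) + 2^(-6) + 2^(-7)
    = 0.015625 + 0.015625 + 0.0078125
    = 5/128 = 0.0390625
Since 0.0390625 <= 1, Kraft's inequality IS satisfied.
A prefix code with these lengths CAN exist.

Kraft sum = 0.0390625. Satisfied.


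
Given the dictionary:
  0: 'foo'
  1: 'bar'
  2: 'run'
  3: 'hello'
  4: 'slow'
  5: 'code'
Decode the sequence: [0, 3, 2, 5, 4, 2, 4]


Look up each index in the dictionary:
  0 -> 'foo'
  3 -> 'hello'
  2 -> 'run'
  5 -> 'code'
  4 -> 'slow'
  2 -> 'run'
  4 -> 'slow'

Decoded: "foo hello run code slow run slow"


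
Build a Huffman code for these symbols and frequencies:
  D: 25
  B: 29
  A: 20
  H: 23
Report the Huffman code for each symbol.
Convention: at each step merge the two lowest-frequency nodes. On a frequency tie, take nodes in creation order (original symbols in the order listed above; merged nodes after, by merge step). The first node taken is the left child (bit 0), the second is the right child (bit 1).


Huffman tree construction:
Step 1: Merge A(20) + H(23) = 43
Step 2: Merge D(25) + B(29) = 54
Step 3: Merge (A+H)(43) + (D+B)(54) = 97
Read each symbol's code off the tree from the root (left child = 0, right child = 1).

Codes:
  D: 10 (length 2)
  B: 11 (length 2)
  A: 00 (length 2)
  H: 01 (length 2)
Average code length: 194/97 = 2.0000 bits/symbol


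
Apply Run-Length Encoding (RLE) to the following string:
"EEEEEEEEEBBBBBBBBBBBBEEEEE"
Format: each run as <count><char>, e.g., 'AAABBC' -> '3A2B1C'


Scanning runs left to right:
  i=0: run of 'E' x 9 -> '9E'
  i=9: run of 'B' x 12 -> '12B'
  i=21: run of 'E' x 5 -> '5E'

RLE = 9E12B5E


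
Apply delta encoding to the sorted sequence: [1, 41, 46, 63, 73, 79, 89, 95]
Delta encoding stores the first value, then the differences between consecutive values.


First value: 1
Deltas:
  41 - 1 = 40
  46 - 41 = 5
  63 - 46 = 17
  73 - 63 = 10
  79 - 73 = 6
  89 - 79 = 10
  95 - 89 = 6


Delta encoded: [1, 40, 5, 17, 10, 6, 10, 6]


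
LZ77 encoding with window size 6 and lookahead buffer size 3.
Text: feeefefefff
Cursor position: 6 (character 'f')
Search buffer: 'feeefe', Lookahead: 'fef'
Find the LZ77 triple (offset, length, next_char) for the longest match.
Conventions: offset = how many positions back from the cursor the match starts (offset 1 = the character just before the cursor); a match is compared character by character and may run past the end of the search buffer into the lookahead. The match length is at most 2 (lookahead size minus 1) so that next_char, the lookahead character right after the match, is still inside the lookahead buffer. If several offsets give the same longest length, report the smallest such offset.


Try each offset into the search buffer:
  offset=1 (pos 5, char 'e'): match length 0
  offset=2 (pos 4, char 'f'): match length 2
  offset=3 (pos 3, char 'e'): match length 0
  offset=4 (pos 2, char 'e'): match length 0
  offset=5 (pos 1, char 'e'): match length 0
  offset=6 (pos 0, char 'f'): match length 2
Longest match has length 2, found at offsets 2, 6; take the smallest, offset 2.
next_char = character at position 6 + 2 = 8 -> 'f'

Best match: offset=2, length=2 (matching 'fe' starting at position 4)
LZ77 triple: (2, 2, 'f')
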